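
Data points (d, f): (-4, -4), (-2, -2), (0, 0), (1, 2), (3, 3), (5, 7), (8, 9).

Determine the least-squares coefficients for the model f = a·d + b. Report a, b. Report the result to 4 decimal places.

Normal-equation sums: Σd·d = 119, Σd = 11, Σ1 = 7.
And Σd·f = 138, Σf = 15.
Determinant 119·7 − 11² = 712.
a = (138·7 − 11·15)/712 = 9/8; b = (119·15 − 11·138)/712 = 3/8.

a = 1.1250, b = 0.3750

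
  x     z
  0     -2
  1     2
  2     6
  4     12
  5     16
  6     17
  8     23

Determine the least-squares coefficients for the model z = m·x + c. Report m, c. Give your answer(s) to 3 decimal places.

m = 3.098, c = -0.936

Setting ∂/∂m … = 0 gives: 146·m + 26·c = 428;  26·m + 7·c = 74.
Δ = 146·7 − 26² = 346.
m = (428·7 − 26·74)/346 = 536/173; c = (146·74 − 26·428)/346 = -162/173.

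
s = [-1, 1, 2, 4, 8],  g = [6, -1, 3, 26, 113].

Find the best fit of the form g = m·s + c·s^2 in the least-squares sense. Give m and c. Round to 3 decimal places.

m = -2.180, c = 2.045

MᵀM·[m, c]ᵀ = Mᵀg reads: 86·m + 584·c = 1007;  584·m + 4370·c = 7665.
(Σs·s = 86, Σs·s^2 = 584, Σs^2·s^2 = 4370, Σs·g = 1007, Σs^2·g = 7665.)
Eliminating c: 4370·(row 1) − 584·(row 2) gives 34764·m = 4370·1007 − 584·7665 = -75770, so m = -37885/17382.
Then c = (7665 − 584·(-37885/17382))/4370 = 35551/17382.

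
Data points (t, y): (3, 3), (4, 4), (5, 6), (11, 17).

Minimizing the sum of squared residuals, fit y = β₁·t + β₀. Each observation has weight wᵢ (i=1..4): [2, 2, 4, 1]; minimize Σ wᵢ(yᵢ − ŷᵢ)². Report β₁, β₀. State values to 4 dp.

β₁ = 1.7826, β₀ = -2.8019

Sums needed: Σwᵢ·t·t = 271, Σwᵢ·t = 45, Σwᵢ·1 = 9.
For MᵀWy: Σwᵢ·t·y = 357, Σwᵢ·y = 55.
So MᵀWM·[β₁, β₀]ᵀ = MᵀWy: [[271, 45]; [45, 9]]·[β₁, β₀]ᵀ = [357, 55]ᵀ.
Δ = 271·9 − 45² = 414.
β₁ = (357·9 − 45·55)/414 = 41/23; β₀ = (271·55 − 45·357)/414 = -580/207.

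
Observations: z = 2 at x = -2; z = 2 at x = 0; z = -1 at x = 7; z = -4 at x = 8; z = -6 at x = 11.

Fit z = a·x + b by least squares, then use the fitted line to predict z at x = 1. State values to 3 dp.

AᵀA·[a, b]ᵀ = Aᵀz reads: 238·a + 24·b = -109;  24·a + 5·b = -7.
det = 238·5 − 24² = 614.
a = ((-109)·5 − 24·(-7))/614 = -377/614; b = (238·(-7) − 24·(-109))/614 = 475/307.
At x = 1: ẑ = (-377/614)·(1) + (475/307)·(1) = 573/614.

ẑ = 0.933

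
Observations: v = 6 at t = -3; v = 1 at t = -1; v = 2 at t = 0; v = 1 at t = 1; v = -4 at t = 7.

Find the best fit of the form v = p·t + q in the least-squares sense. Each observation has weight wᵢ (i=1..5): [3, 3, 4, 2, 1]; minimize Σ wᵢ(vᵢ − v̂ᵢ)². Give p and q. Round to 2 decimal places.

Compute the Gram sums: Σwᵢ·t·t = 81, Σwᵢ·t = -3, Σwᵢ·1 = 13.
For XᵀWv: Σwᵢ·t·v = -83, Σwᵢ·v = 27.
det = 81·13 − (-3)² = 1044.
p = ((-83)·13 − (-3)·27)/1044 = -499/522; q = (81·27 − (-3)·(-83))/1044 = 323/174.

p = -0.96, q = 1.86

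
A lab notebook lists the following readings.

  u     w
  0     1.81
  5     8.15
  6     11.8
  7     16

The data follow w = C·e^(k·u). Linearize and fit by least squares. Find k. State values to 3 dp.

k = 0.311

With ln wᵢ as the transformed response and uᵢ as the regressor:
Σu = 18.0000, Σ(u)² = 110.0000, Σln w = 7.9320, Σu·ln w = 44.7068.
Equations: 110.0000·k + 18.0000·ln C = 44.7068;  18.0000·k + 4·ln C = 7.9320.
Slope k = (n·Σu·ln w − Σu·Σln w)/(n·Σ(u)² − (Σu)²) = (4·44.7068 − 18.0000·7.9320)/116.0000 = 0.31078; ln C = (Σln w − k·Σu)/n = 0.58449.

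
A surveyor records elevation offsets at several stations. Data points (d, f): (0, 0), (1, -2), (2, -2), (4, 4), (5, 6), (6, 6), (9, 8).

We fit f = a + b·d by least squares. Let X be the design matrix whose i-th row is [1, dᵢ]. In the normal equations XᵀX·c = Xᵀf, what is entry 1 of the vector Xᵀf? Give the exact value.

Entry 1 ↔ basis 1, so (Xᵀf)_{1} = Σᵢ fᵢ = (1)·(0) + (1)·(-2) + (1)·(-2) + (1)·(4) + (1)·(6) + (1)·(6) + (1)·(8) = 20.

20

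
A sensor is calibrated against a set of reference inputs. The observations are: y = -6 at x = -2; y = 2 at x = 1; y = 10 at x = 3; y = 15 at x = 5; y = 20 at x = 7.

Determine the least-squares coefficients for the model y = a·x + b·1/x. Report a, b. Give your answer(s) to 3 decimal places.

a = 2.969, b = -0.462

Forming MᵀM = [[88, 5]; [5, 62689/44100]] and Mᵀy = [259, 298/21]ᵀ gives MᵀM·[a, b]ᵀ = Mᵀy.
Determinant 88·(62689/44100) − 5² = 1103533/11025.
a = (259·(62689/44100) − 5·(298/21))/(1103533/11025) = 13107451/4414132; b = (88·(298/21) − 5·259)/(1103533/11025) = -509775/1103533.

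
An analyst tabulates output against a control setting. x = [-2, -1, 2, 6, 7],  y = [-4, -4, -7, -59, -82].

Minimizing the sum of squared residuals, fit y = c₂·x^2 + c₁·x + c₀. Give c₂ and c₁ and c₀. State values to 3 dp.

Compute the Gram sums: Σx^2·x^2 = 3730, Σx^2·x = 558, Σx^2 = 94, Σx·x = 94, Σx = 12, Σ1 = 5.
Moment sums: Σx^2·y = -6190, Σx·y = -930, Σy = -156.
AᵀA·[c₂, c₁, c₀]ᵀ = Aᵀy becomes [[3730, 558, 94]; [558, 94, 12]; [94, 12, 5]]·[c₂, c₁, c₀]ᵀ = [-6190, -930, -156]ᵀ.
Inverting the 3×3 Gram matrix, [c₂, c₁, c₀]ᵀ = [-17305/10928, -4899/10928, -1931/5464]ᵀ.

c₂ = -1.584, c₁ = -0.448, c₀ = -0.353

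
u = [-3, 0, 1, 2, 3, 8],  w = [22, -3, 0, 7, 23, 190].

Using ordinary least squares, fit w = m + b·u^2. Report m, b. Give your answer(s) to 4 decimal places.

Setting ∂/∂m … = 0 gives: 6·m + 87·b = 239;  87·m + 4275·b = 12593.
(Σ1 = 6, Σu^2 = 87, Σu^2·u^2 = 4275, Σw = 239, Σu^2·w = 12593.)
Determinant 6·4275 − 87² = 18081.
m = (239·4275 − 87·12593)/18081 = -24622/6027; b = (6·12593 − 87·239)/18081 = 6085/2009.

m = -4.0853, b = 3.0289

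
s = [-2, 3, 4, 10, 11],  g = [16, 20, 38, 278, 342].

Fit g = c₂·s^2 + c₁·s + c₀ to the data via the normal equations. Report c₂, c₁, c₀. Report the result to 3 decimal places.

c₂ = 3.043, c₁ = -2.409, c₀ = -0.817

The normal equations are: 24994·c₂ + 2414·c₁ + 250·c₀ = 70034;  2414·c₂ + 250·c₁ + 26·c₀ = 6722;  250·c₂ + 26·c₁ + 5·c₀ = 694.
Row-reducing yields c₂ = 367649/120822, c₁ = -291097/120822, c₀ = -16442/20137.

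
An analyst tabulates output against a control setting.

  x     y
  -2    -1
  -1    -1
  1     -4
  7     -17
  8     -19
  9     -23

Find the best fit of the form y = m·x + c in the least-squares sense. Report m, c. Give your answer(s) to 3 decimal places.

m = -2.017, c = -3.439

Compute the Gram sums: Σx·x = 200, Σx = 22, Σ1 = 6.
And Σx·y = -479, Σy = -65.
det = 200·6 − 22² = 716.
m = ((-479)·6 − 22·(-65))/716 = -361/179; c = (200·(-65) − 22·(-479))/716 = -1231/358.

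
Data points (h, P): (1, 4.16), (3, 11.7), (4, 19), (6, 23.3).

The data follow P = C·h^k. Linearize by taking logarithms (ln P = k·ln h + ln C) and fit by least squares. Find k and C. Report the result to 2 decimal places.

Linearized form: ln P = k·ln h + ln C. From the 4 transformed points,
Σln h = 4.2767, Σ(ln h)² = 6.3392, Σln P = 9.9780, Σln h·ln P = 12.4253.
Normal system: [[6.3392, 4.2767]; [4.2767, 4]]·[k, ln C]ᵀ = [12.4253, 9.9780]ᵀ.
Slope k = (n·Σln h·ln P − Σln h·Σln P)/(n·Σ(ln h)² − (Σln h)²) = (4·12.4253 − 4.2767·9.9780)/7.0668 = 0.99458; ln C = (Σln P − k·Σln h)/n = 1.43112, so C = exp(1.43112) = 4.18340.

k = 0.99, C = 4.18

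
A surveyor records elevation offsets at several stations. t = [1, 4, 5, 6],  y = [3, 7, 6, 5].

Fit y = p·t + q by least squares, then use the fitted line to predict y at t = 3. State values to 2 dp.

ŷ = 4.75

Compute the Gram sums: Σt·t = 78, Σt = 16, Σ1 = 4.
For Mᵀy: Σt·y = 91, Σy = 21.
Normal equations: [[78, 16]; [16, 4]]·[p, q]ᵀ = [91, 21]ᵀ.
det = 78·4 − 16² = 56.
p = (91·4 − 16·21)/56 = 1/2; q = (78·21 − 16·91)/56 = 13/4.
At t = 3: ŷ = (1/2)·(3) + (13/4)·(1) = 19/4.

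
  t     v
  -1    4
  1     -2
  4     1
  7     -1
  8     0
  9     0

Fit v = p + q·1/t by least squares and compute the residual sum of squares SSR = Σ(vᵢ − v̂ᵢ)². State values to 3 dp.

SSR = 3.122

The normal equations are: 6·p + (317/504)·q = 2;  (317/504)·p + (536197/254016)·q = -165/28.
(Σ1 = 6, Σ1/t = 317/504, Σ1/t·1/t = 536197/254016, Σv = 2, Σ1/t·v = -165/28.)
Eliminating q: (536197/254016)·(row 1) − (317/504)·(row 2) gives (3116693/254016)·p = (536197/254016)·2 − (317/504)·(-165/28) = 503471/63504, so p = 2013884/3116693.
Then q = ((-165/28) − (317/504)·(2013884/3116693))/(536197/254016) = -9300816/3116693.
Residuals: 1152072/3116693, 1053546/3116693, 3428013/3116693, -3801889/3116693, -851282/3116693, -980460/3116693; SSR = 9731098/3116693.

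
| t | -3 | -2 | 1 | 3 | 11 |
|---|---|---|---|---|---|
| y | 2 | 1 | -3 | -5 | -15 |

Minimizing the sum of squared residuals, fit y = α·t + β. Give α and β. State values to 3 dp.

α = -1.218, β = -1.565

From the data, Σt·t = 144, Σt = 10, Σ1 = 5.
For Aᵀy: Σt·y = -191, Σy = -20.
Normal equations: [[144, 10]; [10, 5]]·[α, β]ᵀ = [-191, -20]ᵀ.
Determinant 144·5 − 10² = 620.
α = ((-191)·5 − 10·(-20))/620 = -151/124; β = (144·(-20) − 10·(-191))/620 = -97/62.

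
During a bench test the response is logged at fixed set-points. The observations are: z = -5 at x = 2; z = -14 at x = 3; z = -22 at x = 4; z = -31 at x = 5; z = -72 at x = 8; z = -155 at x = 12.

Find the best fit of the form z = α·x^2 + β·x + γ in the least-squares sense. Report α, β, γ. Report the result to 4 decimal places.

α = -0.9357, β = -1.7357, γ = 0.8594

Entries of MᵀM: Σx^2·x^2 = 25810, Σx^2·x = 2464, Σx^2 = 262, Σx·x = 262, Σx = 34, Σ1 = 6.
For Mᵀz: Σx^2·z = -28201, Σx·z = -2731, Σz = -299.
Row-reducing yields α = -669/715, β = -1241/715, γ = 1229/1430.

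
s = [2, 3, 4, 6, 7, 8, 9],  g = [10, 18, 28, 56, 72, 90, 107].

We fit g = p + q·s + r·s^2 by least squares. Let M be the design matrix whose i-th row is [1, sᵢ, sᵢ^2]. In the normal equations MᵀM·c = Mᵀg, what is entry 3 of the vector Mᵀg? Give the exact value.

Entry 3 ↔ basis s^2, so (Mᵀg)_{3} = Σᵢ (s^2)·gᵢ = (4)·(10) + (9)·(18) + (16)·(28) + (36)·(56) + (49)·(72) + (64)·(90) + (81)·(107) = 20621.

20621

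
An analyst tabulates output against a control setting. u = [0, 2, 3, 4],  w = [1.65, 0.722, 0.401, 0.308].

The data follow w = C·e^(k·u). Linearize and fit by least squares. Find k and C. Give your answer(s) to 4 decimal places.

Let Y = ln w. Fitting Y = k·u + ln C by least squares:
XᵀX = [[29.0000, 9.0000]; [9.0000, 4]], rhs = [-8.1035, -1.9164]ᵀ  (here Σu = 9.0000, Σ(u)² = 29.0000, Σln w = -1.9164, Σu·ln w = -8.1035).
Slope k = (n·Σu·ln w − Σu·Σln w)/(n·Σ(u)² − (Σu)²) = (4·-8.1035 − 9.0000·-1.9164)/35.0000 = -0.43332; ln C = (Σln w − k·Σu)/n = 0.49587, so C = exp(0.49587) = 1.64193.

k = -0.4333, C = 1.6419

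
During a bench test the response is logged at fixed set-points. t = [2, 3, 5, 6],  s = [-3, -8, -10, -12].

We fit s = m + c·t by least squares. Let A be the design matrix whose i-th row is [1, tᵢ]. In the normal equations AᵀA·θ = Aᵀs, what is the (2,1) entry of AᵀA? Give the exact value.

Row 2 ↔ basis t, column 1 ↔ basis 1, so (AᵀA)_{2,1} = Σᵢ t = (2)·(1) + (3)·(1) + (5)·(1) + (6)·(1) = 16.

16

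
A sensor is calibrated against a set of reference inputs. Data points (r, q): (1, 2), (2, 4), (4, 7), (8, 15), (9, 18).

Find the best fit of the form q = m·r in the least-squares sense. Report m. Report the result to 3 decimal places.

m = 1.928

Compute the Gram sums: Σr·r = 166.
Moment sums: Σr·q = 320.
Normal equations: [[166]]·[m]ᵀ = [320]ᵀ.
Hence m = 320 / 166 ≈ 1.92771.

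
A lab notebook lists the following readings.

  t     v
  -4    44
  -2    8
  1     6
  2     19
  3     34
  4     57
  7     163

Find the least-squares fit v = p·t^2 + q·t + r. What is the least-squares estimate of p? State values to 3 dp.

Sums needed: Σt^2·t^2 = 3027, Σt^2·t = 371, Σt^2 = 99, Σt·t = 99, Σt = 11, Σ1 = 7.
And Σt^2·v = 10023, Σt·v = 1323, Σv = 331.
Inverting the 3×3 Gram matrix, [p, q, r]ᵀ = [1267/416, 747/416, 289/208]ᵀ.

p = 3.046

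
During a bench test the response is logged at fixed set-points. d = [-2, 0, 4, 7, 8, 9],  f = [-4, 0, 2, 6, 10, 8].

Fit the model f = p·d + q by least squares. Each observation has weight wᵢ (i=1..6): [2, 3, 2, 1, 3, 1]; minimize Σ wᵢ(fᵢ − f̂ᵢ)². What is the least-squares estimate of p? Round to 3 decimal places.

AᵀWA·[p, q]ᵀ = AᵀWf reads: 362·p + 44·q = 386;  44·p + 12·q = 40.
Eliminating q: 12·(row 1) − 44·(row 2) gives 2408·p = 12·386 − 44·40 = 2872, so p = 359/301.
Then q = (40 − 44·(359/301))/12 = -313/301.

p = 1.193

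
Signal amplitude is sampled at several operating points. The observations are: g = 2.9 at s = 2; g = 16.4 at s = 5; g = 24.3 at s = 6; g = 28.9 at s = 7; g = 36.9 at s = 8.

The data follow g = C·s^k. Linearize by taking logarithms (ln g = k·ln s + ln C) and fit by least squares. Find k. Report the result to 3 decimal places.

With ln gᵢ as the transformed response and ln sᵢ as the regressor:
Over the data: Σln s = 8.1197, Σ(ln s)² = 14.3918, Σln g = 14.0245, Σln s·ln g = 25.0054.
Normal system: [[14.3918, 8.1197]; [8.1197, 5]]·[k, ln C]ᵀ = [25.0054, 14.0245]ᵀ.
Solving (det = 6.0295): k = 1.84962, ln C = -0.19876.

k = 1.850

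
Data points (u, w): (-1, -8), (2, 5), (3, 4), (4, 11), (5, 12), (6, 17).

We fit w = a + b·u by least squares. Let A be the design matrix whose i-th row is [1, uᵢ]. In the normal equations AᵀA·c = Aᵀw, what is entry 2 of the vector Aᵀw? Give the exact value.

236

Entry 2 ↔ basis u, so (Aᵀw)_{2} = Σᵢ (u)·wᵢ = (-1)·(-8) + (2)·(5) + (3)·(4) + (4)·(11) + (5)·(12) + (6)·(17) = 236.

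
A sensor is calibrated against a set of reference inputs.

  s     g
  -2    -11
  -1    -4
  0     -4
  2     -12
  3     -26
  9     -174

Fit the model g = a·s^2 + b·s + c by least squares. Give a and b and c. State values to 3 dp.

Compute the Gram sums: Σs^2·s^2 = 6675, Σs^2·s = 755, Σs^2 = 99, Σs·s = 99, Σs = 11, Σ1 = 6.
And Σs^2·g = -14424, Σs·g = -1642, Σg = -231.
So MᵀM·[a, b, c]ᵀ = Mᵀg: [[6675, 755, 99]; [755, 99, 11]; [99, 11, 6]]·[a, b, c]ᵀ = [-14424, -1642, -231]ᵀ.
Inverting the 3×3 Gram matrix, [a, b, c]ᵀ = [-137809/68536, -56799/68536, -32582/8567]ᵀ.

a = -2.011, b = -0.829, c = -3.803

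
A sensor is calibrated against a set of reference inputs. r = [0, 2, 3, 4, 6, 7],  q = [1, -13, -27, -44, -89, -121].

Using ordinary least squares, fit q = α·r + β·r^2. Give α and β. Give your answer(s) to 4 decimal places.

With design matrix X, XᵀX = [[114, 658]; [658, 4050]] and Xᵀq = [-1664, -10132]ᵀ.
Eliminating β: 4050·(row 1) − 658·(row 2) gives 28736·α = 4050·(-1664) − 658·(-10132) = -72344, so α = -9043/3592.
Then β = ((-10132) − 658·(-9043/3592))/4050 = -7517/3592.

α = -2.5175, β = -2.0927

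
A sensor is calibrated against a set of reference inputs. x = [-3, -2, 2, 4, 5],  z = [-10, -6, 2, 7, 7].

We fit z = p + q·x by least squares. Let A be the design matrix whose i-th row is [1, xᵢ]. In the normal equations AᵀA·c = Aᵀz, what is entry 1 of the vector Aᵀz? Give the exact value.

Entry 1 ↔ basis 1, so (Aᵀz)_{1} = Σᵢ zᵢ = (1)·(-10) + (1)·(-6) + (1)·(2) + (1)·(7) + (1)·(7) = 0.

0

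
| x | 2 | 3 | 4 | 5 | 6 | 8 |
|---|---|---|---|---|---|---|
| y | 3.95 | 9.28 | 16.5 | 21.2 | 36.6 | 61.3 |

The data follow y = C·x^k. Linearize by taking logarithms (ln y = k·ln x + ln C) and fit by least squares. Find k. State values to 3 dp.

k = 1.958

Let Y = ln y. Fitting Y = k·ln x + ln C by least squares:
XᵀX = [[13.7340, 8.6587]; [8.6587, 6]], rhs = [27.2102, 17.1748]ᵀ  (here Σln x = 8.6587, Σ(ln x)² = 13.7340, Σln y = 17.1748, Σln x·ln y = 27.2102).
Slope k = (n·Σln x·ln y − Σln x·Σln y)/(n·Σ(ln x)² − (Σln x)²) = (6·27.2102 − 8.6587·17.1748)/7.4309 = 1.95805; ln C = (Σln y − k·Σln x)/n = 0.03677.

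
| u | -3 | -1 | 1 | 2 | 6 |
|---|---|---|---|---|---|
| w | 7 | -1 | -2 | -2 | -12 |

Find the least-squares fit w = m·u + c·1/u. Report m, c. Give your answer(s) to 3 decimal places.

m = -2.091, c = 1.725

Normal-equation sums: Σu·u = 51, Σu·1/u = 5, Σ1/u·1/u = 43/18.
Moment sums: Σu·w = -98, Σ1/u·w = -19/3.
XᵀX·[m, c]ᵀ = Xᵀw becomes [[51, 5]; [5, 43/18]]·[m, c]ᵀ = [-98, -19/3]ᵀ.
Δ = 51·(43/18) − 5² = 581/6.
m = ((-98)·(43/18) − 5·(-19/3))/(581/6) = -3644/1743; c = (51·(-19/3) − 5·(-98))/(581/6) = 1002/581.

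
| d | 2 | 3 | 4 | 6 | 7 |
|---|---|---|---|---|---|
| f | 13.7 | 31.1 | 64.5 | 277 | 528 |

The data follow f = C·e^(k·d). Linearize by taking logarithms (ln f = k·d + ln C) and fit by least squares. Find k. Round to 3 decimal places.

k = 0.729

Linearized form: ln f = k·d + ln C. From the 5 transformed points,
AᵀA = [[114.0000, 22.0000]; [22.0000, 5]], rhs = [109.8409, 22.1144]ᵀ  (here Σd = 22.0000, Σ(d)² = 114.0000, Σln f = 22.1144, Σd·ln f = 109.8409).
Solving (det = 86.0000): k = 0.72893, ln C = 1.21559.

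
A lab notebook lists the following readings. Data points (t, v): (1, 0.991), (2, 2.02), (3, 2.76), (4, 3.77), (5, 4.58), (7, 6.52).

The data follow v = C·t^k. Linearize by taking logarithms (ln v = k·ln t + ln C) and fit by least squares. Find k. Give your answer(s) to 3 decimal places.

k = 0.955

With ln vᵢ as the transformed response and ln tᵢ as the regressor:
Σln t = 6.7334, Σ(ln t)² = 9.9861, Σln v = 6.4329, Σln t·ln v = 9.5398.
Normal system: [[9.9861, 6.7334]; [6.7334, 6]]·[k, ln C]ᵀ = [9.5398, 6.4329]ᵀ.
Solving (det = 14.5777): k = 0.95512, ln C = 0.00029.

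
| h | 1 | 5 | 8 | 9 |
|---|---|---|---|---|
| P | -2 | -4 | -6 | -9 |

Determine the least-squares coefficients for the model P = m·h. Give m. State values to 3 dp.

Sums needed: Σh·h = 171.
And Σh·P = -151.
So MᵀM·[m]ᵀ = MᵀP: [[171]]·[m]ᵀ = [-151]ᵀ.
m = (-151)/171 = -0.883041.

m = -0.883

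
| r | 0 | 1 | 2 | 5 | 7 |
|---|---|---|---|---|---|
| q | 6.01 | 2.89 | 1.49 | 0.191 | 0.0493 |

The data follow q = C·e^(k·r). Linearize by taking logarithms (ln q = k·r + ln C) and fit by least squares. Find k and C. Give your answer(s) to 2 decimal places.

With ln qᵢ as the transformed response and rᵢ as the regressor:
Σr = 15.0000, Σ(r)² = 79.0000, Σln q = -1.4119, Σr·ln q = -27.4874.
Equations: 79.0000·k + 15.0000·ln C = -27.4874;  15.0000·k + 5·ln C = -1.4119.
Slope k = (n·Σr·ln q − Σr·Σln q)/(n·Σ(r)² − (Σr)²) = (5·-27.4874 − 15.0000·-1.4119)/170.0000 = -0.68388; ln C = (Σln q − k·Σr)/n = 1.76926, so C = exp(1.76926) = 5.86653.

k = -0.68, C = 5.87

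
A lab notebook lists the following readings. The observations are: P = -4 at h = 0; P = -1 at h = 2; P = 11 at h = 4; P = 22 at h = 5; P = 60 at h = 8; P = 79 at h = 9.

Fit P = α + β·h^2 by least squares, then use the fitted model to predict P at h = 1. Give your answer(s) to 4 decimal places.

P̂ = -3.5828

With design matrix M, MᵀM = [[6, 190]; [190, 11554]] and MᵀP = [167, 10961]ᵀ.
Determinant 6·11554 − 190² = 33224.
α = (167·11554 − 190·10961)/33224 = -19134/4153; β = (6·10961 − 190·167)/33224 = 8509/8306.
At h = 1: P̂ = (-19134/4153)·(1) + (8509/8306)·(1) = -29759/8306.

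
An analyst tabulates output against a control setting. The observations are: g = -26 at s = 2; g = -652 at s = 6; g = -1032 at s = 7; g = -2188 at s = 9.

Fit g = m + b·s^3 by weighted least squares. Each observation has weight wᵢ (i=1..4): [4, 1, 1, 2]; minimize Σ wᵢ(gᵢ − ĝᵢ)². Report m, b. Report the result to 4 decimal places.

m = -2.4673, b = -2.9987

With design matrix X, XᵀWX = [[8, 2049]; [2049, 1227443]] and XᵀWg = [-6164, -3685744]ᵀ.
Determinant 8·1227443 − 2049² = 5621143.
m = ((-6164)·1227443 − 2049·(-3685744))/5621143 = -1260836/511013; b = (8·(-3685744) − 2049·(-6164))/5621143 = -1532356/511013.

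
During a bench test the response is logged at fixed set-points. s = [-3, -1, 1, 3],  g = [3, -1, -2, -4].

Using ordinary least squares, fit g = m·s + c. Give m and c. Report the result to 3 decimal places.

m = -1.100, c = -1.000

The normal equations are: 20·m + 0·c = -22;  0·m + 4·c = -4.
(Σs·s = 20, Σs = 0, Σ1 = 4, Σs·g = -22, Σg = -4.)
Eliminating c: 4·(row 1) − 0·(row 2) gives 80·m = 4·(-22) − 0·(-4) = -88, so m = -11/10.
Then c = ((-4) − 0·(-11/10))/4 = -1.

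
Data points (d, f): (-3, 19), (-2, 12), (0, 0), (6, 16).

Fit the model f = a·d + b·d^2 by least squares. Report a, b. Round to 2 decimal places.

a = -3.47, b = 1.02

Normal-equation sums: Σd·d = 49, Σd·d^2 = 181, Σd^2·d^2 = 1393.
Right-hand side: Σd·f = 15, Σd^2·f = 795.
XᵀX·[a, b]ᵀ = Xᵀf becomes [[49, 181]; [181, 1393]]·[a, b]ᵀ = [15, 795]ᵀ.
Eliminating b: 1393·(row 1) − 181·(row 2) gives 35496·a = 1393·15 − 181·795 = -123000, so a = -5125/1479.
Then b = (795 − 181·(-5125/1479))/1393 = 1510/1479.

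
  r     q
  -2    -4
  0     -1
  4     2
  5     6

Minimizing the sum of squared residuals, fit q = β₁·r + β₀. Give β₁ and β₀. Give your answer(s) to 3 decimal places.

Forming MᵀM = [[45, 7]; [7, 4]] and Mᵀq = [46, 3]ᵀ gives MᵀM·[β₁, β₀]ᵀ = Mᵀq.
Eliminating β₀: 4·(row 1) − 7·(row 2) gives 131·β₁ = 4·46 − 7·3 = 163, so β₁ = 163/131.
Then β₀ = (3 − 7·(163/131))/4 = -187/131.

β₁ = 1.244, β₀ = -1.427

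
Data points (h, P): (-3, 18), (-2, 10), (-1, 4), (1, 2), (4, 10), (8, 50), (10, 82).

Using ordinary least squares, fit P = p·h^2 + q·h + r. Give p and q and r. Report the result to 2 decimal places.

Compute the Gram sums: Σh^2·h^2 = 14451, Σh^2·h = 1541, Σh^2 = 195, Σh·h = 195, Σh = 17, Σ1 = 7.
Moment sums: Σh^2·P = 11768, Σh·P = 1184, ΣP = 176.
Solving the 3×3 system (Gaussian elimination) gives p = 108362/108029, q = -220780/108029, r = 233682/108029.

p = 1.00, q = -2.04, r = 2.16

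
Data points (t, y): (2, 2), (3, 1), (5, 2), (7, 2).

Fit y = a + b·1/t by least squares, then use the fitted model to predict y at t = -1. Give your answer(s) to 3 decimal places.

Forming XᵀX = [[4, 247/210]; [247/210, 18589/44100]] and Xᵀy = [7, 212/105]ᵀ gives XᵀX·[a, b]ᵀ = Xᵀy.
Eliminating b: (18589/44100)·(row 1) − (247/210)·(row 2) gives (1483/4900)·a = (18589/44100)·7 − (247/210)·(212/105) = 1693/2940, so a = 8465/4449.
Then b = ((212/105) − (247/210)·(8465/4449))/(18589/44100) = -770/1483.
At t = -1: ŷ = (8465/4449)·(1) + (-770/1483)·(-1) = 10775/4449.

ŷ = 2.422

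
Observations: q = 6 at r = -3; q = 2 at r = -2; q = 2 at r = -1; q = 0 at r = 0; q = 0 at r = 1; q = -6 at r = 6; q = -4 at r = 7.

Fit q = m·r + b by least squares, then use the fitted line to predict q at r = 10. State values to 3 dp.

q̂ = -8.579

From the data, Σr·r = 100, Σr = 8, Σ1 = 7.
Right-hand side: Σr·q = -88, Σq = 0.
Determinant 100·7 − 8² = 636.
m = ((-88)·7 − 8·0)/636 = -154/159; b = (100·0 − 8·(-88))/636 = 176/159.
At r = 10: q̂ = (-154/159)·(10) + (176/159)·(1) = -1364/159.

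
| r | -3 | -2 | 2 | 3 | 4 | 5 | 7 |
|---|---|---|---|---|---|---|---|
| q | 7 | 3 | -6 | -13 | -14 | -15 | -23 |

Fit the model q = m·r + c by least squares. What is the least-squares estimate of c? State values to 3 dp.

Forming XᵀX = [[116, 16]; [16, 7]] and Xᵀq = [-370, -61]ᵀ gives XᵀX·[m, c]ᵀ = Xᵀq.
Eliminating c: 7·(row 1) − 16·(row 2) gives 556·m = 7·(-370) − 16·(-61) = -1614, so m = -807/278.
Then c = ((-61) − 16·(-807/278))/7 = -289/139.

c = -2.079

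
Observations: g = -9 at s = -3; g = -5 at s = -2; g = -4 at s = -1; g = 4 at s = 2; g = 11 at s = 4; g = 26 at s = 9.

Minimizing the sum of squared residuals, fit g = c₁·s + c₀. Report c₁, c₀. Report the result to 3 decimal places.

c₁ = 2.882, c₀ = -0.489

From the data, Σs·s = 115, Σs = 9, Σ1 = 6.
Right-hand side: Σs·g = 327, Σg = 23.
Δ = 115·6 − 9² = 609.
c₁ = (327·6 − 9·23)/609 = 585/203; c₀ = (115·23 − 9·327)/609 = -298/609.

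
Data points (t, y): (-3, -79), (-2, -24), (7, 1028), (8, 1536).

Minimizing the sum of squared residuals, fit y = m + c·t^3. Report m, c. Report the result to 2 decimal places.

m = 0.83, c = 3.00

Forming AᵀA = [[4, 820]; [820, 380586]] and Aᵀy = [2461, 1141361]ᵀ gives AᵀA·[m, c]ᵀ = Aᵀy.
Eliminating c: 380586·(row 1) − 820·(row 2) gives 849944·m = 380586·2461 − 820·1141361 = 706126, so m = 353063/424972.
Then c = (1141361 − 820·(353063/424972))/380586 = 318428/106243.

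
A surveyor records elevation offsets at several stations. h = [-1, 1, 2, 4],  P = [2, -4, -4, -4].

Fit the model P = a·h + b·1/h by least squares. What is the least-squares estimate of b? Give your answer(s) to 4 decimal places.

The normal equations are: 22·a + 4·b = -30;  4·a + (37/16)·b = -9.
(Σh·h = 22, Σh·1/h = 4, Σ1/h·1/h = 37/16, Σh·P = -30, Σ1/h·P = -9.)
Eliminating b: (37/16)·(row 1) − 4·(row 2) gives (279/8)·a = (37/16)·(-30) − 4·(-9) = -267/8, so a = -89/93.
Then b = ((-9) − 4·(-89/93))/(37/16) = -208/93.

b = -2.2366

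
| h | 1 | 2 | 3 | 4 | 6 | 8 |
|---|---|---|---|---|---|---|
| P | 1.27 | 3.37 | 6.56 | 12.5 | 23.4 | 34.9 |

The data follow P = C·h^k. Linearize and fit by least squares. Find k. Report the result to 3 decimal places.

k = 1.636

Linearized form: ln P = k·ln h + ln C. From the 6 transformed points,
Σln h = 7.0493, Σ(ln h)² = 11.1437, Σln P = 12.5659, Σln h·ln P = 19.4461.
Normal system: [[11.1437, 7.0493]; [7.0493, 6]]·[k, ln C]ᵀ = [19.4461, 12.5659]ᵀ.
Δ = 11.1437·6 − (7.0493)² = 17.1702; k = (19.4461·6 − 7.0493·12.5659)/17.1702 = 1.63637, ln C = (11.1437·12.5659 − 7.0493·19.4461)/17.1702 = 0.17178.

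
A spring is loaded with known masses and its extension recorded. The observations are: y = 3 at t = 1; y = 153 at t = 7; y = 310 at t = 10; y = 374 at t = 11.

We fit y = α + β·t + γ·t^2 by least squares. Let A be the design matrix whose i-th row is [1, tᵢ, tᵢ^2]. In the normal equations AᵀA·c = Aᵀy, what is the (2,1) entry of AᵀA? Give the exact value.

29

Row 2 ↔ basis t, column 1 ↔ basis 1, so (AᵀA)_{2,1} = Σᵢ t = (1)·(1) + (7)·(1) + (10)·(1) + (11)·(1) = 29.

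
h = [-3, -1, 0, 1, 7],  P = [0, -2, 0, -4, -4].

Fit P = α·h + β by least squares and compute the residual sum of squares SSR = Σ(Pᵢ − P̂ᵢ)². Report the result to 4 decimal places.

SSR = 7.4789

With design matrix A, AᵀA = [[60, 4]; [4, 5]] and AᵀP = [-30, -10]ᵀ.
Determinant 60·5 − 4² = 284.
α = ((-30)·5 − 4·(-10))/284 = -55/142; β = (60·(-10) − 4·(-30))/284 = -120/71.
Residuals: 75/142, -99/142, 120/71, -273/142, 57/142; SSR = 531/71.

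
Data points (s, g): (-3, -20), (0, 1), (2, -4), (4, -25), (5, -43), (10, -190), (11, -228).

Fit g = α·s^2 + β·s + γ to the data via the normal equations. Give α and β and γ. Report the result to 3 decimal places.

With design matrix M, MᵀM = [[25619, 2501, 275]; [2501, 275, 29]; [275, 29, 7]] and Mᵀg = [-48259, -4671, -509]ᵀ.
Row-reducing yields α = -776615/385008, β = 458663/385008, γ = 102353/64168.

α = -2.017, β = 1.191, γ = 1.595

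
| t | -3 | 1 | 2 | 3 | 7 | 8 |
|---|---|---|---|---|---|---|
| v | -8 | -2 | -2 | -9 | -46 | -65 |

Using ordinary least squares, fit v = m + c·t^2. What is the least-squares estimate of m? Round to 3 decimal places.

m = 0.614

The normal system MᵀM·[m, c]ᵀ = Mᵀv is [[6, 136]; [136, 6676]]·[m, c]ᵀ = [-132, -6577]ᵀ.
Eliminating c: 6676·(row 1) − 136·(row 2) gives 21560·m = 6676·(-132) − 136·(-6577) = 13240, so m = 331/539.
Then c = ((-6577) − 136·(331/539))/6676 = -2151/2156.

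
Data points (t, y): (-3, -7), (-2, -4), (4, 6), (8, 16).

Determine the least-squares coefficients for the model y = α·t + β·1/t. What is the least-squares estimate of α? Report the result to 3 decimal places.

Normal-equation sums: Σt·t = 93, Σt·1/t = 4, Σ1/t·1/t = 253/576.
Right-hand side: Σt·y = 181, Σ1/t·y = 47/6.
Determinant 93·(253/576) − 4² = 4771/192.
α = (181·(253/576) − 4·(47/6))/(4771/192) = 27745/14313; β = (93·(47/6) − 4·181)/(4771/192) = 864/4771.

α = 1.938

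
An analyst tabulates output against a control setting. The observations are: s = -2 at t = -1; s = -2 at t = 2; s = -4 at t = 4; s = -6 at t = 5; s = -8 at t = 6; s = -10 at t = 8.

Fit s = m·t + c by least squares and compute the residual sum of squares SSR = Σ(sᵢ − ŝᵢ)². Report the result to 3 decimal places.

Normal-equation sums: Σt·t = 146, Σt = 24, Σ1 = 6.
And Σt·s = -176, Σs = -32.
Normal equations: [[146, 24]; [24, 6]]·[m, c]ᵀ = [-176, -32]ᵀ.
Eliminating c: 6·(row 1) − 24·(row 2) gives 300·m = 6·(-176) − 24·(-32) = -288, so m = -24/25.
Then c = ((-32) − 24·(-24/25))/6 = -112/75.
Residuals: -22/15, 106/75, 4/3, 22/75, -56/75, -62/75; SSR = 544/75.

SSR = 7.253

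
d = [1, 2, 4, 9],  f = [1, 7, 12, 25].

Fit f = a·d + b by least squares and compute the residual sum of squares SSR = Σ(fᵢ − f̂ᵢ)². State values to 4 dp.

SSR = 5.8026

Setting ∂/∂a … = 0 gives: 102·a + 16·b = 288;  16·a + 4·b = 45.
Determinant 102·4 − 16² = 152.
a = (288·4 − 16·45)/152 = 54/19; b = (102·45 − 16·288)/152 = -9/76.
Residuals: -131/76, 109/76, 3/4, -35/76; SSR = 441/76.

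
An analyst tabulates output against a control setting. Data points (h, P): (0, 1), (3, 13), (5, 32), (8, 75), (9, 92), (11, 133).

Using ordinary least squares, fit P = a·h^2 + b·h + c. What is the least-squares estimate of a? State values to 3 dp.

Sums needed: Σh^2·h^2 = 26004, Σh^2·h = 2724, Σh^2 = 300, Σh·h = 300, Σh = 36, Σ1 = 6.
For MᵀP: Σh^2·P = 29262, Σh·P = 3090, ΣP = 346.
MᵀM·[a, b, c]ᵀ = MᵀP becomes [[26004, 2724, 300]; [2724, 300, 36]; [300, 36, 6]]·[a, b, c]ᵀ = [29262, 3090, 346]ᵀ.
Solving the 3×3 system (Gaussian elimination) gives a = 101/105, b = 313/210, c = 22/35.

a = 0.962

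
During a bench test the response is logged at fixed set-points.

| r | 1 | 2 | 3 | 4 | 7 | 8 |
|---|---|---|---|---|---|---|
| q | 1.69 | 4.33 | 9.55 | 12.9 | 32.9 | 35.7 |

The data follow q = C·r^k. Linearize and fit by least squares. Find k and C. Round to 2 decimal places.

Let Y = ln q. Fitting Y = k·ln r + ln C by least squares:
Σln r = 7.2034, Σ(ln r)² = 11.7199, Σln q = 13.8727, Σln r·ln q = 21.2723.
Equations: 11.7199·k + 7.2034·ln C = 21.2723;  7.2034·k + 6·ln C = 13.8727.
Solving (det = 18.4301): k = 1.50315, ln C = 0.50749, so C = exp(0.50749) = 1.66111.

k = 1.50, C = 1.66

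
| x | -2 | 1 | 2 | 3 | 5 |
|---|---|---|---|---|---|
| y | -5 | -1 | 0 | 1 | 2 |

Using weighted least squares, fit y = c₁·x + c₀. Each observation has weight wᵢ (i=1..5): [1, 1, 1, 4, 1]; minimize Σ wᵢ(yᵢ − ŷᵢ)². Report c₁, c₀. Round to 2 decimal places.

The normal equations are: 70·c₁ + 18·c₀ = 31;  18·c₁ + 8·c₀ = 0.
(Σwᵢ·x·x = 70, Σwᵢ·x = 18, Σwᵢ·1 = 8, Σwᵢ·x·y = 31, Σwᵢ·y = 0.)
det = 70·8 − 18² = 236.
c₁ = (31·8 − 18·0)/236 = 62/59; c₀ = (70·0 − 18·31)/236 = -279/118.

c₁ = 1.05, c₀ = -2.36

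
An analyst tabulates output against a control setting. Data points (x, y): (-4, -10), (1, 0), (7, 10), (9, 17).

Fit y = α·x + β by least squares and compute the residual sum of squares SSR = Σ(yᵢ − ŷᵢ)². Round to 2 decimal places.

SSR = 4.72

Entries of MᵀM: Σx·x = 147, Σx = 13, Σ1 = 4.
For Mᵀy: Σx·y = 263, Σy = 17.
Eliminating β: 4·(row 1) − 13·(row 2) gives 419·α = 4·263 − 13·17 = 831, so α = 831/419.
Then β = (17 − 13·(831/419))/4 = -920/419.
Residuals: 54/419, 89/419, -707/419, 564/419; SSR = 1978/419.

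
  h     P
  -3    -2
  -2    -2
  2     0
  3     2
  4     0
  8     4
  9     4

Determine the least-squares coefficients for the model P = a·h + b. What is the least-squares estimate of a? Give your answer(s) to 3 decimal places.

a = 0.532

Entries of AᵀA: Σh·h = 187, Σh = 21, Σ1 = 7.
Right-hand side: Σh·P = 84, ΣP = 6.
AᵀA·[a, b]ᵀ = AᵀP becomes [[187, 21]; [21, 7]]·[a, b]ᵀ = [84, 6]ᵀ.
Determinant 187·7 − 21² = 868.
a = (84·7 − 21·6)/868 = 33/62; b = (187·6 − 21·84)/868 = -321/434.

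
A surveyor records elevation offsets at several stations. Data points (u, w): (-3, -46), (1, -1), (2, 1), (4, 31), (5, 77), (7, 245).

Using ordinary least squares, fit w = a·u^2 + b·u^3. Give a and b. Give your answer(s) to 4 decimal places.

Setting ∂/∂a … = 0 gives: 3380·a + 20746·b = 14015;  20746·a + 138164·b = 96893.
(Σu^2·u^2 = 3380, Σu^2·u^3 = 20746, Σu^3·u^3 = 138164, Σu^2·w = 14015, Σu^3·w = 96893.)
det = 3380·138164 − 20746² = 36597804.
a = (14015·138164 − 20746·96893)/36597804 = -36886859/18298902; b = (3380·96893 − 20746·14015)/36597804 = 18371575/18298902.

a = -2.0158, b = 1.0040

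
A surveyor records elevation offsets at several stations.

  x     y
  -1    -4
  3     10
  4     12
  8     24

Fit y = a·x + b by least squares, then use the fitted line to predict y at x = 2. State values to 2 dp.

ŷ = 5.85

Sums needed: Σx·x = 90, Σx = 14, Σ1 = 4.
Right-hand side: Σx·y = 274, Σy = 42.
So AᵀA·[a, b]ᵀ = Aᵀy: [[90, 14]; [14, 4]]·[a, b]ᵀ = [274, 42]ᵀ.
Eliminating b: 4·(row 1) − 14·(row 2) gives 164·a = 4·274 − 14·42 = 508, so a = 127/41.
Then b = (42 − 14·(127/41))/4 = -14/41.
At x = 2: ŷ = (127/41)·(2) + (-14/41)·(1) = 240/41.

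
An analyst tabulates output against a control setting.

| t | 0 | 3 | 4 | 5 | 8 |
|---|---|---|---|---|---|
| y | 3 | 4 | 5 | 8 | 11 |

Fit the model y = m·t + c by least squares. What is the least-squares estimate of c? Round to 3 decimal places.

With design matrix M, MᵀM = [[114, 20]; [20, 5]] and Mᵀy = [160, 31]ᵀ.
Eliminating c: 5·(row 1) − 20·(row 2) gives 170·m = 5·160 − 20·31 = 180, so m = 18/17.
Then c = (31 − 20·(18/17))/5 = 167/85.

c = 1.965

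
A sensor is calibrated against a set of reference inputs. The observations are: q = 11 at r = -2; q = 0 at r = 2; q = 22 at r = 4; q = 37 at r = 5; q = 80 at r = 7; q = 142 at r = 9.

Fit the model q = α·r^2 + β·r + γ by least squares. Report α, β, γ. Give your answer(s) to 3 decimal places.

α = 2.050, β = -2.458, γ = -2.260

Setting ∂/∂α … = 0 gives: 9875·α + 1261·β + 179·γ = 16743;  1261·α + 179·β + 25·γ = 2089;  179·α + 25·β + 6·γ = 292.
(Σr^2·r^2 = 9875, Σr^2·r = 1261, Σr^2 = 179, Σr·r = 179, Σr = 25, Σ1 = 6, Σr^2·q = 16743, Σr·q = 2089, Σq = 292.)
Inverting the 3×3 Gram matrix, [α, β, γ]ᵀ = [227459/110940, -272641/110940, -486/215]ᵀ.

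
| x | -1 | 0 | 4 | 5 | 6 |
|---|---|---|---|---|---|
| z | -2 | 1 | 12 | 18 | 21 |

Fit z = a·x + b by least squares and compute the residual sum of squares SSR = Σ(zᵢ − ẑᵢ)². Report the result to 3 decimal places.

SSR = 4.825

MᵀM·[a, b]ᵀ = Mᵀz reads: 78·a + 14·b = 266;  14·a + 5·b = 50.
(Σx·x = 78, Σx = 14, Σ1 = 5, Σx·z = 266, Σz = 50.)
Δ = 78·5 − 14² = 194.
a = (266·5 − 14·50)/194 = 315/97; b = (78·50 − 14·266)/194 = 88/97.
Residuals: 33/97, 9/97, -184/97, 83/97, 59/97; SSR = 468/97.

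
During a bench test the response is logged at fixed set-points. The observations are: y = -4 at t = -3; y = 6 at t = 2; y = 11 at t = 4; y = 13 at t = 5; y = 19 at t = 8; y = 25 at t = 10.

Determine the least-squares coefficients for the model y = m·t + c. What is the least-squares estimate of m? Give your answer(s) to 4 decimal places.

MᵀM·[m, c]ᵀ = Mᵀy reads: 218·m + 26·c = 535;  26·m + 6·c = 70.
(Σt·t = 218, Σt = 26, Σ1 = 6, Σt·y = 535, Σy = 70.)
Δ = 218·6 − 26² = 632.
m = (535·6 − 26·70)/632 = 695/316; c = (218·70 − 26·535)/632 = 675/316.

m = 2.1994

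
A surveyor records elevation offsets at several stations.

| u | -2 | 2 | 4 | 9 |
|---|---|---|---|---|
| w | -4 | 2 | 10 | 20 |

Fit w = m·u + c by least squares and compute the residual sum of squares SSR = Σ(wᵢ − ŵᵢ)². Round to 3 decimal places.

SSR = 7.171

With design matrix A, AᵀA = [[105, 13]; [13, 4]] and Aᵀw = [232, 28]ᵀ.
Determinant 105·4 − 13² = 251.
m = (232·4 − 13·28)/251 = 564/251; c = (105·28 − 13·232)/251 = -76/251.
Residuals: 200/251, -550/251, 330/251, 20/251; SSR = 1800/251.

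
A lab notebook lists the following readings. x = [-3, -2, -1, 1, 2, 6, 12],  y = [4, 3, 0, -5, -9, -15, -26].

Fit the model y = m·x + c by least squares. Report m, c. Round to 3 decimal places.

m = -2.039, c = -2.489

Setting ∂/∂m … = 0 gives: 199·m + 15·c = -443;  15·m + 7·c = -48.
(Σx·x = 199, Σx = 15, Σ1 = 7, Σx·y = -443, Σy = -48.)
Eliminating c: 7·(row 1) − 15·(row 2) gives 1168·m = 7·(-443) − 15·(-48) = -2381, so m = -2381/1168.
Then c = ((-48) − 15·(-2381/1168))/7 = -2907/1168.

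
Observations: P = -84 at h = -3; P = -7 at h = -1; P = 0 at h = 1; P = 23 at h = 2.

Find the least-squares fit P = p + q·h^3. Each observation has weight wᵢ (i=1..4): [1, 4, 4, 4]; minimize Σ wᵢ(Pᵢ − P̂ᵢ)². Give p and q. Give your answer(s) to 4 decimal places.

p = -2.7181, q = 3.0671

The normal equations are: 13·p + 5·q = -20;  5·p + 993·q = 3032.
(Σwᵢ·1 = 13, Σwᵢ·h^3 = 5, Σwᵢ·h^3·h^3 = 993, Σwᵢ·P = -20, Σwᵢ·h^3·P = 3032.)
det = 13·993 − 5² = 12884.
p = ((-20)·993 − 5·3032)/12884 = -8755/3221; q = (13·3032 − 5·(-20))/12884 = 9879/3221.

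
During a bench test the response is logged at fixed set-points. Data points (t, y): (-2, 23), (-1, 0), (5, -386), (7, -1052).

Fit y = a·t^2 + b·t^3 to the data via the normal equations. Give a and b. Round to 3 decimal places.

The normal equations are: 3043·a + 19899·b = -61106;  19899·a + 133339·b = -409270.
(Σt^2·t^2 = 3043, Σt^2·t^3 = 19899, Σt^3·t^3 = 133339, Σt^2·y = -61106, Σt^3·y = -409270.)
det = 3043·133339 − 19899² = 9780376.
a = ((-61106)·133339 − 19899·(-409270))/9780376 = -937301/2445094; b = (3043·(-409270) − 19899·(-61106))/9780376 = -7365079/2445094.

a = -0.383, b = -3.012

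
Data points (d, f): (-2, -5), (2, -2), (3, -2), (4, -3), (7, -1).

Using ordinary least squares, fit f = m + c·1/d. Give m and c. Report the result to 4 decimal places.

From the data, Σ1 = 5, Σ1/d = 61/84, Σ1/d·1/d = 4897/7056.
And Σf = -13, Σ1/d·f = -5/84.
So XᵀX·[m, c]ᵀ = Xᵀf: [[5, 61/84]; [61/84, 4897/7056]]·[m, c]ᵀ = [-13, -5/84]ᵀ.
Determinant 5·(4897/7056) − (61/84)² = 5191/1764.
m = ((-13)·(4897/7056) − (61/84)·(-5/84))/(5191/1764) = -15839/5191; c = (5·(-5/84) − (61/84)·(-13))/(5191/1764) = 16128/5191.

m = -3.0512, c = 3.1069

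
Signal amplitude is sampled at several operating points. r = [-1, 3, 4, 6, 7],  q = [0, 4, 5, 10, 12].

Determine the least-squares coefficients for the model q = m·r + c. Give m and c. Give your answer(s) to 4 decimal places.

m = 1.5000, c = 0.5000

Setting ∂/∂m … = 0 gives: 111·m + 19·c = 176;  19·m + 5·c = 31.
Δ = 111·5 − 19² = 194.
m = (176·5 − 19·31)/194 = 3/2; c = (111·31 − 19·176)/194 = 1/2.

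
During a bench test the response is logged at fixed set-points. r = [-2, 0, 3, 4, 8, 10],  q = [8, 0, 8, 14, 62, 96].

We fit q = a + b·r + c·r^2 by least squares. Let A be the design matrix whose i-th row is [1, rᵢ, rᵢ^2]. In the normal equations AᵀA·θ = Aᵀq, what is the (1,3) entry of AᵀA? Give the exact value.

Row 1 ↔ basis 1, column 3 ↔ basis r^2, so (AᵀA)_{1,3} = Σᵢ r^2 = (1)·(4) + (1)·(0) + (1)·(9) + (1)·(16) + (1)·(64) + (1)·(100) = 193.

193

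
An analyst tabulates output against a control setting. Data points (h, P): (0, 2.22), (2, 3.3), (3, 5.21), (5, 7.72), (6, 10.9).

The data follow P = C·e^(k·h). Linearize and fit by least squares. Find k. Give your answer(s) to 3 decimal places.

With ln Pᵢ as the transformed response and hᵢ as the regressor:
AᵀA = [[74.0000, 16.0000]; [16.0000, 5]], rhs = [31.8912, 8.0746]ᵀ  (here Σh = 16.0000, Σ(h)² = 74.0000, Σln P = 8.0746, Σh·ln P = 31.8912).
Solving (det = 114.0000): k = 0.26546, ln C = 0.76544.

k = 0.265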